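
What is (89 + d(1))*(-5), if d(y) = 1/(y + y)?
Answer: -895/2 ≈ -447.50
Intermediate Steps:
d(y) = 1/(2*y)
(89 + d(1))*(-5) = (89 + (1/2)/1)*(-5) = (89 + (1/2)*1)*(-5) = (89 + 1/2)*(-5) = (179/2)*(-5) = -895/2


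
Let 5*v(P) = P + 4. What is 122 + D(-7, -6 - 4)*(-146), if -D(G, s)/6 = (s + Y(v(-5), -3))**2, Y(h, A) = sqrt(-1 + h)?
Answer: 433354/5 - 3504*I*sqrt(30) ≈ 86671.0 - 19192.0*I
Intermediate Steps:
v(P) = 4/5 + P/5 (v(P) = (P + 4)/5 = (4 + P)/5 = 4/5 + P/5)
D(G, s) = -6*(s + I*sqrt(30)/5)**2 (D(G, s) = -6*(s + sqrt(-1 + (4/5 + (1/5)*(-5))))**2 = -6*(s + sqrt(-1 + (4/5 - 1)))**2 = -6*(s + sqrt(-1 - 1/5))**2 = -6*(s + sqrt(-6/5))**2 = -6*(s + I*sqrt(30)/5)**2)
122 + D(-7, -6 - 4)*(-146) = 122 - 6*(5*(-6 - 4) + I*sqrt(30))**2/25*(-146) = 122 - 6*(5*(-10) + I*sqrt(30))**2/25*(-146) = 122 - 6*(-50 + I*sqrt(30))**2/25*(-146) = 122 + 876*(-50 + I*sqrt(30))**2/25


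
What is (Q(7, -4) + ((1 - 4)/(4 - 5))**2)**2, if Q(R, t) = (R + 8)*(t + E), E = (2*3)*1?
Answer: 1521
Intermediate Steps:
E = 6 (E = 6*1 = 6)
Q(R, t) = (6 + t)*(8 + R) (Q(R, t) = (R + 8)*(t + 6) = (8 + R)*(6 + t) = (6 + t)*(8 + R))
(Q(7, -4) + ((1 - 4)/(4 - 5))**2)**2 = ((48 + 6*7 + 8*(-4) + 7*(-4)) + ((1 - 4)/(4 - 5))**2)**2 = ((48 + 42 - 32 - 28) + (-3/(-1))**2)**2 = (30 + (-3*(-1))**2)**2 = (30 + 3**2)**2 = (30 + 9)**2 = 39**2 = 1521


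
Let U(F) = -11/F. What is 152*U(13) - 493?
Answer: -8081/13 ≈ -621.62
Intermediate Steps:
152*U(13) - 493 = 152*(-11/13) - 493 = -1672/13 - 493 = -8081/13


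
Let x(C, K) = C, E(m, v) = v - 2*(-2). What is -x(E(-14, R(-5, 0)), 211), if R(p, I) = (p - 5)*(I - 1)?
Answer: -14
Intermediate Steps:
R(p, I) = (-1 + I)*(-5 + p) (R(p, I) = (-5 + p)*(-1 + I) = (-1 + I)*(-5 + p))
E(m, v) = 4 + v (E(m, v) = v + 4 = 4 + v)
-x(E(-14, R(-5, 0)), 211) = -(4 + (5 - 1*(-5) - 5*0 + 0*(-5))) = -(4 + (5 + 5 + 0 + 0)) = -(4 + 10) = -1*14 = -14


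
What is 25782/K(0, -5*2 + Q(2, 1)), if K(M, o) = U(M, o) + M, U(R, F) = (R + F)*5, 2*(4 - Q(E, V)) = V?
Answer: -51564/65 ≈ -793.29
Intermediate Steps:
Q(E, V) = 4 - V/2
U(R, F) = 5*F + 5*R (U(R, F) = (F + R)*5 = 5*F + 5*R)
K(M, o) = 5*o + 6*M (K(M, o) = (5*o + 5*M) + M = (5*M + 5*o) + M = 5*o + 6*M)
25782/K(0, -5*2 + Q(2, 1)) = 25782/(5*(-5*2 + (4 - 1/2*1)) + 6*0) = 25782/(5*(-10 + (4 - 1/2)) + 0) = 25782/(5*(-10 + 7/2) + 0) = 25782/(5*(-13/2) + 0) = 25782/(-65/2 + 0) = 25782/(-65/2) = 25782*(-2/65) = -51564/65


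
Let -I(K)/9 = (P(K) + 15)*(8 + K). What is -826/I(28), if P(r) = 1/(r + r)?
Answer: 11564/68121 ≈ 0.16976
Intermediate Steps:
P(r) = 1/(2*r)
I(K) = -9*(8 + K)*(15 + 1/(2*K)) (I(K) = -9*(1/(2*K) + 15)*(8 + K) = -9*(15 + 1/(2*K))*(8 + K) = -9*(8 + K)*(15 + 1/(2*K)))
-826/I(28) = -826/(-2169/2 - 135*28 - 36/28) = -826/(-2169/2 - 3780 - 36*1/28) = -826/(-2169/2 - 3780 - 9/7) = -826/(-68121/14) = -826*(-14/68121) = 11564/68121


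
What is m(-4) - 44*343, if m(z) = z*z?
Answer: -15076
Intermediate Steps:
m(z) = z²
m(-4) - 44*343 = (-4)² - 44*343 = 16 - 15092 = -15076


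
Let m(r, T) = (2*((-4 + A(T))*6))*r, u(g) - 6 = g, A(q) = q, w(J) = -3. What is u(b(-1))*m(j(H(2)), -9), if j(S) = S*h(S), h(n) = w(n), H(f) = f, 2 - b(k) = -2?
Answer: 9360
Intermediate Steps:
b(k) = 4 (b(k) = 2 - 1*(-2) = 2 + 2 = 4)
u(g) = 6 + g
h(n) = -3
j(S) = -3*S (j(S) = S*(-3) = -3*S)
m(r, T) = r*(-48 + 12*T) (m(r, T) = (2*((-4 + T)*6))*r = (2*(-24 + 6*T))*r = (-48 + 12*T)*r = r*(-48 + 12*T))
u(b(-1))*m(j(H(2)), -9) = (6 + 4)*(12*(-3*2)*(-4 - 9)) = 10*(12*(-6)*(-13)) = 10*936 = 9360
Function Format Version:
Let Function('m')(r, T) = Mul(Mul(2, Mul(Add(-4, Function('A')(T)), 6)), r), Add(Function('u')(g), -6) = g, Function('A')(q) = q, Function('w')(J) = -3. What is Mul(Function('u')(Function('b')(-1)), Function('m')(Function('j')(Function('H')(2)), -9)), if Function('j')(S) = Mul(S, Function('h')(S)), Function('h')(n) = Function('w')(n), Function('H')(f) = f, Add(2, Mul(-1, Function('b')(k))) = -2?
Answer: 9360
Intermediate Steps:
Function('b')(k) = 4 (Function('b')(k) = Add(2, Mul(-1, -2)) = Add(2, 2) = 4)
Function('u')(g) = Add(6, g)
Function('h')(n) = -3
Function('j')(S) = Mul(-3, S) (Function('j')(S) = Mul(S, -3) = Mul(-3, S))
Function('m')(r, T) = Mul(r, Add(-48, Mul(12, T))) (Function('m')(r, T) = Mul(Mul(2, Mul(Add(-4, T), 6)), r) = Mul(Mul(2, Add(-24, Mul(6, T))), r) = Mul(Add(-48, Mul(12, T)), r) = Mul(r, Add(-48, Mul(12, T))))
Mul(Function('u')(Function('b')(-1)), Function('m')(Function('j')(Function('H')(2)), -9)) = Mul(Add(6, 4), Mul(12, Mul(-3, 2), Add(-4, -9))) = Mul(10, Mul(12, -6, -13)) = Mul(10, 936) = 9360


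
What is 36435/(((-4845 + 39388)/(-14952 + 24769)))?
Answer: 357682395/34543 ≈ 10355.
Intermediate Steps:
36435/(((-4845 + 39388)/(-14952 + 24769))) = 36435/((34543/9817)) = 36435/((34543*(1/9817))) = 36435/(34543/9817) = 36435*(9817/34543) = 357682395/34543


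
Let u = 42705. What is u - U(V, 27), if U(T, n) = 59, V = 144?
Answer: 42646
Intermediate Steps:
u - U(V, 27) = 42705 - 1*59 = 42705 - 59 = 42646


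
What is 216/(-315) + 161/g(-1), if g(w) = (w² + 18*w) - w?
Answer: -6019/560 ≈ -10.748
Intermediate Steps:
g(w) = w² + 17*w
216/(-315) + 161/g(-1) = 216/(-315) + 161/((-(17 - 1))) = 216*(-1/315) + 161/((-1*16)) = -24/35 + 161/(-16) = -24/35 + 161*(-1/16) = -24/35 - 161/16 = -6019/560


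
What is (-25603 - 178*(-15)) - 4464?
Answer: -27397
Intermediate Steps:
(-25603 - 178*(-15)) - 4464 = (-25603 + 2670) - 4464 = -22933 - 4464 = -27397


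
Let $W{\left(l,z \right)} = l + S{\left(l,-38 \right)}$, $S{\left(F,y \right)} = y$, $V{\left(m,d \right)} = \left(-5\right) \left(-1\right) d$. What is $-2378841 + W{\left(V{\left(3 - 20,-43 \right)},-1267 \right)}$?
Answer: $-2379094$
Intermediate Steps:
$V{\left(m,d \right)} = 5 d$
$W{\left(l,z \right)} = -38 + l$ ($W{\left(l,z \right)} = l - 38 = -38 + l$)
$-2378841 + W{\left(V{\left(3 - 20,-43 \right)},-1267 \right)} = -2378841 + \left(-38 + 5 \left(-43\right)\right) = -2378841 - 253 = -2379094$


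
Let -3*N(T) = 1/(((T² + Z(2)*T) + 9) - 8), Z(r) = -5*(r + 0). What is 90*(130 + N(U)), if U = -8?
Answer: 339294/29 ≈ 11700.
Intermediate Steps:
Z(r) = -5*r
N(T) = -1/(3*(1 + T² - 10*T)) (N(T) = -1/(3*(((T² + (-5*2)*T) + 9) - 8)) = -1/(3*(((T² - 10*T) + 9) - 8)) = -1/(3*((9 + T² - 10*T) - 8)) = -1/(3*(1 + T² - 10*T)))
90*(130 + N(U)) = 90*(130 - 1/(3 - 30*(-8) + 3*(-8)²)) = 90*(130 - 1/(3 + 240 + 3*64)) = 90*(130 - 1/(3 + 240 + 192)) = 90*(130 - 1/435) = 90*(56549/435) = 339294/29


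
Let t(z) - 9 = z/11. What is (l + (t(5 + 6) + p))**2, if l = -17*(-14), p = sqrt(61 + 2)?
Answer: 61567 + 1488*sqrt(7) ≈ 65504.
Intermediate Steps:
t(z) = 9 + z/11
p = 3*sqrt(7) (p = sqrt(63) = 3*sqrt(7) ≈ 7.9373)
l = 238
(l + (t(5 + 6) + p))**2 = (238 + ((9 + (5 + 6)/11) + 3*sqrt(7)))**2 = (238 + ((9 + (1/11)*11) + 3*sqrt(7)))**2 = (238 + ((9 + 1) + 3*sqrt(7)))**2 = (238 + (10 + 3*sqrt(7)))**2 = (248 + 3*sqrt(7))**2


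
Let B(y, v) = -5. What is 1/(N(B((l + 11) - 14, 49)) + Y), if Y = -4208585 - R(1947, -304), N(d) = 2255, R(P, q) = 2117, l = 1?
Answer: -1/4208447 ≈ -2.3762e-7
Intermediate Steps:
Y = -4210702 (Y = -4208585 - 1*2117 = -4208585 - 2117 = -4210702)
1/(N(B((l + 11) - 14, 49)) + Y) = 1/(2255 - 4210702) = 1/(-4208447) = -1/4208447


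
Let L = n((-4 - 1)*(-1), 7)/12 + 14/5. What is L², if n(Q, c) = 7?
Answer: 41209/3600 ≈ 11.447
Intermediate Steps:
L = 203/60 (L = 7/12 + 14/5 = 203/60 ≈ 3.3833)
L² = (203/60)² = 41209/3600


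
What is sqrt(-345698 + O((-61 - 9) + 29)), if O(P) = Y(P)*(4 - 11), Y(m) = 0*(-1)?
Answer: I*sqrt(345698) ≈ 587.96*I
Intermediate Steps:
Y(m) = 0
O(P) = 0 (O(P) = 0*(4 - 11) = 0*(-7) = 0)
sqrt(-345698 + O((-61 - 9) + 29)) = sqrt(-345698 + 0) = sqrt(-345698) = I*sqrt(345698)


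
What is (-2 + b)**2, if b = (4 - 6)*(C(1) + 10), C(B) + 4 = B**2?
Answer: 256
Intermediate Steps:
C(B) = -4 + B**2
b = -14 (b = (4 - 6)*((-4 + 1**2) + 10) = -2*((-4 + 1) + 10) = -2*(-3 + 10) = -2*7 = -14)
(-2 + b)**2 = (-2 - 14)**2 = (-16)**2 = 256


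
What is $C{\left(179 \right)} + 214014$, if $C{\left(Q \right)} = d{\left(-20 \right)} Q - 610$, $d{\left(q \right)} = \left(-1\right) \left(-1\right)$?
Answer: $213583$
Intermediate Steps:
$d{\left(q \right)} = 1$
$C{\left(Q \right)} = -610 + Q$ ($C{\left(Q \right)} = 1 Q - 610 = Q - 610 = -610 + Q$)
$C{\left(179 \right)} + 214014 = \left(-610 + 179\right) + 214014 = -431 + 214014 = 213583$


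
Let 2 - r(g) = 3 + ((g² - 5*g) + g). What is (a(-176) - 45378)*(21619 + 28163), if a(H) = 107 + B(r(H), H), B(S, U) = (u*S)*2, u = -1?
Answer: 900606162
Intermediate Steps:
r(g) = -1 - g² + 4*g (r(g) = 2 - (3 + ((g² - 5*g) + g)) = 2 - (3 + (g² - 4*g)) = 2 - (3 + g² - 4*g) = 2 + (-3 - g² + 4*g) = -1 - g² + 4*g)
B(S, U) = -2*S (B(S, U) = -S*2 = -2*S)
a(H) = 109 - 8*H + 2*H² (a(H) = 107 - 2*(-1 - H² + 4*H) = 107 + (2 - 8*H + 2*H²) = 109 - 8*H + 2*H²)
(a(-176) - 45378)*(21619 + 28163) = ((109 - 8*(-176) + 2*(-176)²) - 45378)*(21619 + 28163) = ((109 + 1408 + 2*30976) - 45378)*49782 = ((109 + 1408 + 61952) - 45378)*49782 = (63469 - 45378)*49782 = 18091*49782 = 900606162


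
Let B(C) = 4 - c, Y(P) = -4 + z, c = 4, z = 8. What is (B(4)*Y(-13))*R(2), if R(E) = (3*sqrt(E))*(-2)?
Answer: 0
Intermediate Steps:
Y(P) = 4 (Y(P) = -4 + 8 = 4)
R(E) = -6*sqrt(E)
B(C) = 0 (B(C) = 4 - 1*4 = 4 - 4 = 0)
(B(4)*Y(-13))*R(2) = (0*4)*(-6*sqrt(2)) = 0*(-6*sqrt(2)) = 0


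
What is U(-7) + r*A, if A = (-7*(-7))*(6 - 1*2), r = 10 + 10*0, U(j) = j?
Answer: 1953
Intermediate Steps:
r = 10 (r = 10 + 0 = 10)
A = 196 (A = 49*(6 - 2) = 49*4 = 196)
U(-7) + r*A = -7 + 10*196 = -7 + 1960 = 1953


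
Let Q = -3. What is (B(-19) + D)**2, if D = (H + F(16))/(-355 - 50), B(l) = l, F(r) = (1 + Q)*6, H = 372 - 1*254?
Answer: 60855601/164025 ≈ 371.01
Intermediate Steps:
H = 118 (H = 372 - 254 = 118)
F(r) = -12 (F(r) = (1 - 3)*6 = -2*6 = -12)
D = -106/405 (D = (118 - 12)/(-355 - 50) = 106/(-405) = 106*(-1/405) = -106/405 ≈ -0.26173)
(B(-19) + D)**2 = (-19 - 106/405)**2 = (-7801/405)**2 = 60855601/164025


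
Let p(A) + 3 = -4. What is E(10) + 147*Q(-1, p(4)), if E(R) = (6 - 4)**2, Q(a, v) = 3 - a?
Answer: 592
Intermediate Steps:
p(A) = -7 (p(A) = -3 - 4 = -7)
E(R) = 4 (E(R) = 2**2 = 4)
E(10) + 147*Q(-1, p(4)) = 4 + 147*(3 - 1*(-1)) = 4 + 147*(3 + 1) = 4 + 147*4 = 4 + 588 = 592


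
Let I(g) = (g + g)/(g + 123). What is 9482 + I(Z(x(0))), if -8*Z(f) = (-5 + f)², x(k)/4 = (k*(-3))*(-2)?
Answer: 9093188/959 ≈ 9482.0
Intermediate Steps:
x(k) = 24*k (x(k) = 4*((k*(-3))*(-2)) = 4*(-3*k*(-2)) = 4*(6*k) = 24*k)
Z(f) = -(-5 + f)²/8
I(g) = 2*g/(123 + g) (I(g) = (2*g)/(123 + g) = 2*g/(123 + g))
9482 + I(Z(x(0))) = 9482 + 2*(-(-5 + 24*0)²/8)/(123 - (-5 + 24*0)²/8) = 9482 + 2*(-(-5 + 0)²/8)/(123 - (-5 + 0)²/8) = 9482 + 2*(-⅛*(-5)²)/(123 - ⅛*(-5)²) = 9482 + 2*(-⅛*25)/(123 - ⅛*25) = 9482 + 2*(-25/8)/(123 - 25/8) = 9482 + 2*(-25/8)/(959/8) = 9482 + 2*(-25/8)*(8/959) = 9482 - 50/959 = 9093188/959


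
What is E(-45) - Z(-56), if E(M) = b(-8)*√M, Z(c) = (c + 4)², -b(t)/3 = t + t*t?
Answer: -2704 - 504*I*√5 ≈ -2704.0 - 1127.0*I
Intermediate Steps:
b(t) = -3*t - 3*t² (b(t) = -3*(t + t*t) = -3*(t + t²) = -3*t - 3*t²)
Z(c) = (4 + c)²
E(M) = -168*√M (E(M) = (-3*(-8)*(1 - 8))*√M = (-3*(-8)*(-7))*√M = -168*√M)
E(-45) - Z(-56) = -504*I*√5 - (4 - 56)² = -504*I*√5 - 1*(-52)² = -504*I*√5 - 1*2704 = -504*I*√5 - 2704 = -2704 - 504*I*√5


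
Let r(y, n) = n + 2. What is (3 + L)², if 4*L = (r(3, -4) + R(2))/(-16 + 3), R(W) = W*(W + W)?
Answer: 5625/676 ≈ 8.3210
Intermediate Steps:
R(W) = 2*W² (R(W) = W*(2*W) = 2*W²)
r(y, n) = 2 + n
L = -3/26 (L = (((2 - 4) + 2*2²)/(-16 + 3))/4 = ((-2 + 2*4)/(-13))/4 = ((-2 + 8)*(-1/13))/4 = (6*(-1/13))/4 = (¼)*(-6/13) = -3/26 ≈ -0.11538)
(3 + L)² = (3 - 3/26)² = (75/26)² = 5625/676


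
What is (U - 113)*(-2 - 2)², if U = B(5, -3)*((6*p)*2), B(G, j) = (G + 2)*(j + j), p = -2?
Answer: 14320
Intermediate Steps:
B(G, j) = 2*j*(2 + G) (B(G, j) = (2 + G)*(2*j) = 2*j*(2 + G))
U = 1008 (U = (2*(-3)*(2 + 5))*((6*(-2))*2) = (2*(-3)*7)*(-12*2) = -42*(-24) = 1008)
(U - 113)*(-2 - 2)² = (1008 - 113)*(-2 - 2)² = 895*(-4)² = 895*16 = 14320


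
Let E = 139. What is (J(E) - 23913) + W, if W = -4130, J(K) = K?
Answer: -27904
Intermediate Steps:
(J(E) - 23913) + W = (139 - 23913) - 4130 = -23774 - 4130 = -27904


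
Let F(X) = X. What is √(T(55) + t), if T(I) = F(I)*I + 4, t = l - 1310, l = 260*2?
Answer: √2239 ≈ 47.318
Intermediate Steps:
l = 520
t = -790 (t = 520 - 1310 = -790)
T(I) = 4 + I² (T(I) = I*I + 4 = I² + 4 = 4 + I²)
√(T(55) + t) = √((4 + 55²) - 790) = √((4 + 3025) - 790) = √(3029 - 790) = √2239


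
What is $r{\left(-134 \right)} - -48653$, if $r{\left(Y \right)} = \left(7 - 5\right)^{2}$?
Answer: $48657$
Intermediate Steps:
$r{\left(Y \right)} = 4$ ($r{\left(Y \right)} = 2^{2} = 4$)
$r{\left(-134 \right)} - -48653 = 4 - -48653 = 4 + 48653 = 48657$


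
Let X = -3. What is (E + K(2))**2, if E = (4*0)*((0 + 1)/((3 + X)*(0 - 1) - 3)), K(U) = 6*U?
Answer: 144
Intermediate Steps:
E = 0 (E = (4*0)*((0 + 1)/((3 - 3)*(0 - 1) - 3)) = 0*(1/(0*(-1) - 3)) = 0*(1/(0 - 3)) = 0*(1/(-3)) = 0*(1*(-1/3)) = 0*(-1/3) = 0)
(E + K(2))**2 = (0 + 6*2)**2 = (0 + 12)**2 = 12**2 = 144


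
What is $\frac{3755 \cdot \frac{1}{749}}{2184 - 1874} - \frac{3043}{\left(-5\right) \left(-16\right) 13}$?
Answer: $- \frac{70264897}{24147760} \approx -2.9098$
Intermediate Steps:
$\frac{3755 \cdot \frac{1}{749}}{2184 - 1874} - \frac{3043}{\left(-5\right) \left(-16\right) 13} = \frac{3755 \cdot \frac{1}{749}}{2184 - 1874} - \frac{3043}{80 \cdot 13} = \frac{3755}{749 \cdot 310} - \frac{3043}{1040} = \frac{3755}{749} \cdot \frac{1}{310} - \frac{3043}{1040} = \frac{751}{46438} - \frac{3043}{1040} = - \frac{70264897}{24147760}$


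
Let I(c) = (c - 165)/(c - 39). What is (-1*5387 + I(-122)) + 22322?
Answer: 389546/23 ≈ 16937.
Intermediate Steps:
I(c) = (-165 + c)/(-39 + c)
(-1*5387 + I(-122)) + 22322 = (-1*5387 + (-165 - 122)/(-39 - 122)) + 22322 = (-5387 - 287/(-161)) + 22322 = (-5387 - 1/161*(-287)) + 22322 = (-5387 + 41/23) + 22322 = -123860/23 + 22322 = 389546/23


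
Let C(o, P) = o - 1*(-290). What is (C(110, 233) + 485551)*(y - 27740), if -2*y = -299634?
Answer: 59323440227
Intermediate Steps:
y = 149817 (y = -½*(-299634) = 149817)
C(o, P) = 290 + o (C(o, P) = o + 290 = 290 + o)
(C(110, 233) + 485551)*(y - 27740) = ((290 + 110) + 485551)*(149817 - 27740) = (400 + 485551)*122077 = 485951*122077 = 59323440227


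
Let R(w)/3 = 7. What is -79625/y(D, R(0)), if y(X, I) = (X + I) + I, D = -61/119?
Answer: -9475375/4937 ≈ -1919.3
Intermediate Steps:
R(w) = 21 (R(w) = 3*7 = 21)
D = -61/119 (D = -61*1/119 = -61/119 ≈ -0.51260)
y(X, I) = X + 2*I (y(X, I) = (I + X) + I = X + 2*I)
-79625/y(D, R(0)) = -79625/(-61/119 + 2*21) = -79625/(-61/119 + 42) = -79625/4937/119 = -79625*119/4937 = -9475375/4937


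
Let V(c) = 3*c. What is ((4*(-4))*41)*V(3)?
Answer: -5904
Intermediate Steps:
((4*(-4))*41)*V(3) = ((4*(-4))*41)*(3*3) = -16*41*9 = -656*9 = -5904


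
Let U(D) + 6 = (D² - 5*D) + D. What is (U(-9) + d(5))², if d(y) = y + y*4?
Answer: 18496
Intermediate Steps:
U(D) = -6 + D² - 4*D (U(D) = -6 + ((D² - 5*D) + D) = -6 + (D² - 4*D) = -6 + D² - 4*D)
d(y) = 5*y (d(y) = y + 4*y = 5*y)
(U(-9) + d(5))² = ((-6 + (-9)² - 4*(-9)) + 5*5)² = ((-6 + 81 + 36) + 25)² = (111 + 25)² = 136² = 18496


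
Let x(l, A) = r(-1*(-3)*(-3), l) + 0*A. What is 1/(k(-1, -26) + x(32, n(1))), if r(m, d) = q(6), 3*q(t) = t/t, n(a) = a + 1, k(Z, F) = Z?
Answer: -3/2 ≈ -1.5000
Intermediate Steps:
n(a) = 1 + a
q(t) = 1/3 (q(t) = (t/t)/3 = (1/3)*1 = 1/3)
r(m, d) = 1/3
x(l, A) = 1/3 (x(l, A) = 1/3 + 0*A = 1/3 + 0 = 1/3)
1/(k(-1, -26) + x(32, n(1))) = 1/(-1 + 1/3) = 1/(-2/3) = -3/2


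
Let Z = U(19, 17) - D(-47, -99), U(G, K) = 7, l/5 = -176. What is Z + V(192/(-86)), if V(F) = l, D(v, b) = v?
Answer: -826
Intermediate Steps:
l = -880 (l = 5*(-176) = -880)
V(F) = -880
Z = 54 (Z = 7 - 1*(-47) = 7 + 47 = 54)
Z + V(192/(-86)) = 54 - 880 = -826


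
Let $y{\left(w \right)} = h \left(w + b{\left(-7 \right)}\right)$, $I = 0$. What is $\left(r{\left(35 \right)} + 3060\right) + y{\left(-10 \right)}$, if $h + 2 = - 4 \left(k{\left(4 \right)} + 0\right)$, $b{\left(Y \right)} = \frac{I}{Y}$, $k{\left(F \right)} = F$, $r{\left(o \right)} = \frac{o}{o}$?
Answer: $3241$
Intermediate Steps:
$r{\left(o \right)} = 1$
$b{\left(Y \right)} = 0$ ($b{\left(Y \right)} = \frac{0}{Y} = 0$)
$h = -18$ ($h = -2 - 4 \left(4 + 0\right) = -2 - 16 = -18$)
$y{\left(w \right)} = - 18 w$ ($y{\left(w \right)} = - 18 \left(w + 0\right) = - 18 w$)
$\left(r{\left(35 \right)} + 3060\right) + y{\left(-10 \right)} = \left(1 + 3060\right) - -180 = 3061 + 180 = 3241$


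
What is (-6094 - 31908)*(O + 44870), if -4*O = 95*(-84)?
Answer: -1780963730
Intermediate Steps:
O = 1995 (O = -95*(-84)/4 = -1/4*(-7980) = 1995)
(-6094 - 31908)*(O + 44870) = (-6094 - 31908)*(1995 + 44870) = -38002*46865 = -1780963730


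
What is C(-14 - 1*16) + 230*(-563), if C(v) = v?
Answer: -129520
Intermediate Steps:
C(-14 - 1*16) + 230*(-563) = (-14 - 1*16) + 230*(-563) = (-14 - 16) - 129490 = -30 - 129490 = -129520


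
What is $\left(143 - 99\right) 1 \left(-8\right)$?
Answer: $-352$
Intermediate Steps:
$\left(143 - 99\right) 1 \left(-8\right) = 44 \left(-8\right) = -352$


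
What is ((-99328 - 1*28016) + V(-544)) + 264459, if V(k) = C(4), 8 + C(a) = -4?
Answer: 137103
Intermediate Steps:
C(a) = -12 (C(a) = -8 - 4 = -12)
V(k) = -12
((-99328 - 1*28016) + V(-544)) + 264459 = ((-99328 - 1*28016) - 12) + 264459 = ((-99328 - 28016) - 12) + 264459 = (-127344 - 12) + 264459 = -127356 + 264459 = 137103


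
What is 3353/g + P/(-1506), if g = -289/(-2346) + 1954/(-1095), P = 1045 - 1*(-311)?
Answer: -14136818188/7001143 ≈ -2019.2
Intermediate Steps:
P = 1356 (P = 1045 + 311 = 1356)
g = -27893/16790 (g = -289*(-1/2346) + 1954*(-1/1095) = 17/138 - 1954/1095 = -27893/16790 ≈ -1.6613)
3353/g + P/(-1506) = 3353/(-27893/16790) + 1356/(-1506) = 3353*(-16790/27893) + 1356*(-1/1506) = -56296870/27893 - 226/251 = -14136818188/7001143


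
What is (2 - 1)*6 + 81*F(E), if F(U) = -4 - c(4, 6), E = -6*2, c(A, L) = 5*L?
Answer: -2748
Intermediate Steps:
E = -12
F(U) = -34 (F(U) = -4 - 5*6 = -4 - 1*30 = -4 - 30 = -34)
(2 - 1)*6 + 81*F(E) = (2 - 1)*6 + 81*(-34) = 1*6 - 2754 = 6 - 2754 = -2748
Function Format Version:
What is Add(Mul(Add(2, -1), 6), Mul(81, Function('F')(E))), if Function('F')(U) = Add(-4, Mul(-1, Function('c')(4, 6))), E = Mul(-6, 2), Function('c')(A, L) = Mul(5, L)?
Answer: -2748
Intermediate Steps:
E = -12
Function('F')(U) = -34 (Function('F')(U) = Add(-4, Mul(-1, Mul(5, 6))) = Add(-4, Mul(-1, 30)) = Add(-4, -30) = -34)
Add(Mul(Add(2, -1), 6), Mul(81, Function('F')(E))) = Add(Mul(Add(2, -1), 6), Mul(81, -34)) = Add(Mul(1, 6), -2754) = Add(6, -2754) = -2748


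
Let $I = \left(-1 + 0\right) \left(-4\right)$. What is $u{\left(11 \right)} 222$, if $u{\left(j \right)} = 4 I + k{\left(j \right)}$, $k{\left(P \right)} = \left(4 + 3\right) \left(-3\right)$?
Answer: $-1110$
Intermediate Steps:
$k{\left(P \right)} = -21$ ($k{\left(P \right)} = 7 \left(-3\right) = -21$)
$I = 4$ ($I = \left(-1\right) \left(-4\right) = 4$)
$u{\left(j \right)} = -5$ ($u{\left(j \right)} = 4 \cdot 4 - 21 = 16 - 21 = -5$)
$u{\left(11 \right)} 222 = \left(-5\right) 222 = -1110$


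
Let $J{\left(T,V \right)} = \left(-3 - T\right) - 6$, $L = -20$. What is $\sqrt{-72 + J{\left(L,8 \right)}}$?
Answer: $i \sqrt{61} \approx 7.8102 i$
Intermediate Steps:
$J{\left(T,V \right)} = -9 - T$ ($J{\left(T,V \right)} = \left(-3 - T\right) - 6 = -9 - T$)
$\sqrt{-72 + J{\left(L,8 \right)}} = \sqrt{-72 - -11} = \sqrt{-72 + \left(-9 + 20\right)} = \sqrt{-72 + 11} = \sqrt{-61} = i \sqrt{61}$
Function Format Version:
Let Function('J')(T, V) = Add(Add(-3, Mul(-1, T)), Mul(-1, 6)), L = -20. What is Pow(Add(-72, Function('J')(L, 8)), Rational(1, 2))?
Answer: Mul(I, Pow(61, Rational(1, 2))) ≈ Mul(7.8102, I)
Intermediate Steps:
Function('J')(T, V) = Add(-9, Mul(-1, T)) (Function('J')(T, V) = Add(Add(-3, Mul(-1, T)), -6) = Add(-9, Mul(-1, T)))
Pow(Add(-72, Function('J')(L, 8)), Rational(1, 2)) = Pow(Add(-72, Add(-9, Mul(-1, -20))), Rational(1, 2)) = Pow(Add(-72, Add(-9, 20)), Rational(1, 2)) = Pow(Add(-72, 11), Rational(1, 2)) = Pow(-61, Rational(1, 2)) = Mul(I, Pow(61, Rational(1, 2)))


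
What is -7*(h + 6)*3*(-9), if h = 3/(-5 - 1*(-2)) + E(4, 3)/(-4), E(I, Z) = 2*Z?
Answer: 1323/2 ≈ 661.50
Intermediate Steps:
h = -5/2 (h = 3/(-5 - 1*(-2)) + (2*3)/(-4) = 3/(-5 + 2) + 6*(-¼) = 3/(-3) - 3/2 = 3*(-⅓) - 3/2 = -1 - 3/2 = -5/2 ≈ -2.5000)
-7*(h + 6)*3*(-9) = -7*(-5/2 + 6)*3*(-9) = -49*3/2*(-9) = -7*21/2*(-9) = -147/2*(-9) = 1323/2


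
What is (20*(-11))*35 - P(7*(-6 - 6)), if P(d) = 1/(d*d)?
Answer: -54331201/7056 ≈ -7700.0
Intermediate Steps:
P(d) = d⁻² (P(d) = 1/(d²) = d⁻²)
(20*(-11))*35 - P(7*(-6 - 6)) = (20*(-11))*35 - 1/(7*(-6 - 6))² = -220*35 - 1/(7*(-12))² = -7700 - 1/(-84)² = -7700 - 1*1/7056 = -7700 - 1/7056 = -54331201/7056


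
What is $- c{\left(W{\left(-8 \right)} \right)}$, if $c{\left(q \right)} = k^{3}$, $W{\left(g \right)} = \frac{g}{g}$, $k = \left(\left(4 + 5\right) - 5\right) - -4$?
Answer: $-512$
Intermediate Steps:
$k = 8$ ($k = \left(9 - 5\right) + 4 = 4 + 4 = 8$)
$W{\left(g \right)} = 1$
$c{\left(q \right)} = 512$ ($c{\left(q \right)} = 8^{3} = 512$)
$- c{\left(W{\left(-8 \right)} \right)} = \left(-1\right) 512 = -512$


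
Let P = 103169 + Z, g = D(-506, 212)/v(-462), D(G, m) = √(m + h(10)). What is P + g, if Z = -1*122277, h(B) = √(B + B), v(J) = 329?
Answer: -19108 + √(212 + 2*√5)/329 ≈ -19108.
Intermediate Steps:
h(B) = √2*√B (h(B) = √(2*B) = √2*√B)
Z = -122277
D(G, m) = √(m + 2*√5) (D(G, m) = √(m + √2*√10) = √(m + 2*√5))
g = √(212 + 2*√5)/329 ≈ 0.044720
P = -19108 (P = 103169 - 122277 = -19108)
P + g = -19108 + √(212 + 2*√5)/329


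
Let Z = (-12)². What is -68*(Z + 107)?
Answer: -17068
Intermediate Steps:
Z = 144
-68*(Z + 107) = -68*(144 + 107) = -68*251 = -17068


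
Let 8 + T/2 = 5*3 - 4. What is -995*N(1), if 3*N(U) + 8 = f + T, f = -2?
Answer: 3980/3 ≈ 1326.7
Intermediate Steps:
T = 6 (T = -16 + 2*(5*3 - 4) = -16 + 2*(15 - 4) = -16 + 2*11 = -16 + 22 = 6)
N(U) = -4/3 (N(U) = -8/3 + (-2 + 6)/3 = -8/3 + (⅓)*4 = -8/3 + 4/3 = -4/3)
-995*N(1) = -995*(-4/3) = 3980/3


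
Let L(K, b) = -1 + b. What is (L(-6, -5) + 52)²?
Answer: 2116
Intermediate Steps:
(L(-6, -5) + 52)² = ((-1 - 5) + 52)² = (-6 + 52)² = 46² = 2116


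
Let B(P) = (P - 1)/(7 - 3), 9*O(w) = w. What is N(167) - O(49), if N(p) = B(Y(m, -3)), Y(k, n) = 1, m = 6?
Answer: -49/9 ≈ -5.4444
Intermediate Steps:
O(w) = w/9
B(P) = -¼ + P/4 (B(P) = (-1 + P)/4 = (-1 + P)*(¼) = -¼ + P/4)
N(p) = 0 (N(p) = -¼ + (¼)*1 = -¼ + ¼ = 0)
N(167) - O(49) = 0 - 49/9 = -49/9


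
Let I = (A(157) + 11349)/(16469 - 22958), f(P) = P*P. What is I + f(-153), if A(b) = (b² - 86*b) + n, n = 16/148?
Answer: 89198487/3811 ≈ 23406.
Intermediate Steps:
n = 4/37 (n = 16*(1/148) = 4/37 ≈ 0.10811)
f(P) = P²
A(b) = 4/37 + b² - 86*b (A(b) = (b² - 86*b) + 4/37 = 4/37 + b² - 86*b)
I = -13212/3811 (I = ((4/37 + 157² - 86*157) + 11349)/(16469 - 22958) = ((4/37 + 24649 - 13502) + 11349)/(-6489) = (412443/37 + 11349)*(-1/6489) = (832356/37)*(-1/6489) = -13212/3811 ≈ -3.4668)
I + f(-153) = -13212/3811 + (-153)² = -13212/3811 + 23409 = 89198487/3811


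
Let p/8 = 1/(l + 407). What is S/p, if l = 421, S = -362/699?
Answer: -12489/233 ≈ -53.601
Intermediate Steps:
S = -362/699 (S = -362*1/699 = -362/699 ≈ -0.51788)
p = 2/207 (p = 8/(421 + 407) = 8/828 = 8*(1/828) = 2/207 ≈ 0.0096618)
S/p = -362/(699*2/207) = -362/699*207/2 = -12489/233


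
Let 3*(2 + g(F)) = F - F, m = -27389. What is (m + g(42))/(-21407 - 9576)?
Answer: 27391/30983 ≈ 0.88407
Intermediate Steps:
g(F) = -2 (g(F) = -2 + (F - F)/3 = -2 + (⅓)*0 = -2 + 0 = -2)
(m + g(42))/(-21407 - 9576) = (-27389 - 2)/(-21407 - 9576) = -27391/(-30983) = -27391*(-1/30983) = 27391/30983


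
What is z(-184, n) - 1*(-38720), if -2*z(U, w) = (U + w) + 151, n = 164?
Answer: 77309/2 ≈ 38655.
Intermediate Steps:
z(U, w) = -151/2 - U/2 - w/2 (z(U, w) = -((U + w) + 151)/2 = -(151 + U + w)/2 = -151/2 - U/2 - w/2)
z(-184, n) - 1*(-38720) = (-151/2 - 1/2*(-184) - 1/2*164) - 1*(-38720) = (-151/2 + 92 - 82) + 38720 = -131/2 + 38720 = 77309/2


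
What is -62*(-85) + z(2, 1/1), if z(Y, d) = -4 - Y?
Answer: 5264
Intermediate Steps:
-62*(-85) + z(2, 1/1) = -62*(-85) + (-4 - 1*2) = 5270 + (-4 - 2) = 5270 - 6 = 5264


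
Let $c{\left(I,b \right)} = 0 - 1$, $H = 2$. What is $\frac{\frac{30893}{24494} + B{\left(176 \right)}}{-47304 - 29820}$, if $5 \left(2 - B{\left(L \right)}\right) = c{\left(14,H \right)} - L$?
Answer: $- \frac{1578281}{3148458760} \approx -0.00050129$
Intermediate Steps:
$c{\left(I,b \right)} = -1$ ($c{\left(I,b \right)} = 0 - 1 = -1$)
$B{\left(L \right)} = \frac{11}{5} + \frac{L}{5}$ ($B{\left(L \right)} = 2 - \frac{-1 - L}{5} = 2 + \left(\frac{1}{5} + \frac{L}{5}\right) = \frac{11}{5} + \frac{L}{5}$)
$\frac{\frac{30893}{24494} + B{\left(176 \right)}}{-47304 - 29820} = \frac{\frac{30893}{24494} + \left(\frac{11}{5} + \frac{1}{5} \cdot 176\right)}{-47304 - 29820} = \frac{30893 \cdot \frac{1}{24494} + \left(\frac{11}{5} + \frac{176}{5}\right)}{-77124} = \left(\frac{30893}{24494} + \frac{187}{5}\right) \left(- \frac{1}{77124}\right) = \frac{4734843}{122470} \left(- \frac{1}{77124}\right) = - \frac{1578281}{3148458760}$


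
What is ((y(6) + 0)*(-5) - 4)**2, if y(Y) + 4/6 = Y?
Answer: 8464/9 ≈ 940.44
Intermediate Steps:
y(Y) = -2/3 + Y
((y(6) + 0)*(-5) - 4)**2 = (((-2/3 + 6) + 0)*(-5) - 4)**2 = ((16/3 + 0)*(-5) - 4)**2 = ((16/3)*(-5) - 4)**2 = (-80/3 - 4)**2 = (-92/3)**2 = 8464/9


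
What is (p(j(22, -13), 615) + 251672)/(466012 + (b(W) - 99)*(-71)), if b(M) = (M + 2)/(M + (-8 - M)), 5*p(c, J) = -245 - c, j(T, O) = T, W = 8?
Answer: 5032372/9462595 ≈ 0.53182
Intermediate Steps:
p(c, J) = -49 - c/5 (p(c, J) = (-245 - c)/5 = -49 - c/5)
b(M) = -¼ - M/8 (b(M) = (2 + M)/(-8) = (2 + M)*(-⅛) = -¼ - M/8)
(p(j(22, -13), 615) + 251672)/(466012 + (b(W) - 99)*(-71)) = ((-49 - ⅕*22) + 251672)/(466012 + ((-¼ - ⅛*8) - 99)*(-71)) = ((-49 - 22/5) + 251672)/(466012 + ((-¼ - 1) - 99)*(-71)) = (-267/5 + 251672)/(466012 + (-5/4 - 99)*(-71)) = 1258093/(5*(466012 - 401/4*(-71))) = 1258093/(5*(466012 + 28471/4)) = 1258093/(5*(1892519/4)) = (1258093/5)*(4/1892519) = 5032372/9462595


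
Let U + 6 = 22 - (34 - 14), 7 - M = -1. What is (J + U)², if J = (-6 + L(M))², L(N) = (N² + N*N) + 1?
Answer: 228765625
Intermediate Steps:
M = 8 (M = 7 - 1*(-1) = 7 + 1 = 8)
L(N) = 1 + 2*N² (L(N) = (N² + N²) + 1 = 2*N² + 1 = 1 + 2*N²)
J = 15129 (J = (-6 + (1 + 2*8²))² = (-6 + (1 + 2*64))² = (-6 + (1 + 128))² = (-6 + 129)² = 123² = 15129)
U = -4 (U = -6 + (22 - (34 - 14)) = -6 + (22 - 1*20) = -6 + (22 - 20) = -6 + 2 = -4)
(J + U)² = (15129 - 4)² = 15125² = 228765625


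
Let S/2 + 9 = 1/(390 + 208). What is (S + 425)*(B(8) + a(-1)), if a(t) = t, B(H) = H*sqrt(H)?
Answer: -121694/299 + 1947104*sqrt(2)/299 ≈ 8802.4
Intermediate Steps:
B(H) = H**(3/2)
S = -5381/299 (S = -18 + 2/(390 + 208) = -18 + 2/598 = -18 + 2*(1/598) = -18 + 1/299 = -5381/299 ≈ -17.997)
(S + 425)*(B(8) + a(-1)) = (-5381/299 + 425)*(8**(3/2) - 1) = 121694*(16*sqrt(2) - 1)/299 = 121694*(-1 + 16*sqrt(2))/299 = -121694/299 + 1947104*sqrt(2)/299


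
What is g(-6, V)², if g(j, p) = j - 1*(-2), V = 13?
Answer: 16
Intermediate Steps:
g(j, p) = 2 + j (g(j, p) = j + 2 = 2 + j)
g(-6, V)² = (2 - 6)² = (-4)² = 16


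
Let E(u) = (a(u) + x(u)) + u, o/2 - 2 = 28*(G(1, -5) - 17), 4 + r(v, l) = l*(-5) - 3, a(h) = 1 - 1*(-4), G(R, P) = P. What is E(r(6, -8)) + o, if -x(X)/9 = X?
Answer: -1487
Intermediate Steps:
x(X) = -9*X
a(h) = 5 (a(h) = 1 + 4 = 5)
r(v, l) = -7 - 5*l (r(v, l) = -4 + (l*(-5) - 3) = -4 + (-5*l - 3) = -4 + (-3 - 5*l) = -7 - 5*l)
o = -1228 (o = 4 + 2*(28*(-5 - 17)) = 4 + 2*(28*(-22)) = 4 + 2*(-616) = 4 - 1232 = -1228)
E(u) = 5 - 8*u (E(u) = (5 - 9*u) + u = 5 - 8*u)
E(r(6, -8)) + o = (5 - 8*(-7 - 5*(-8))) - 1228 = (5 - 8*(-7 + 40)) - 1228 = (5 - 8*33) - 1228 = (5 - 264) - 1228 = -259 - 1228 = -1487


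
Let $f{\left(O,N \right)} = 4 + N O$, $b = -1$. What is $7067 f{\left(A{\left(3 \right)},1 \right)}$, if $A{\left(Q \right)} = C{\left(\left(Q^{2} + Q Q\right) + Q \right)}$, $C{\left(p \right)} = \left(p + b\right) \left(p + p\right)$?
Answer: $5964548$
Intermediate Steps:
$C{\left(p \right)} = 2 p \left(-1 + p\right)$ ($C{\left(p \right)} = \left(p - 1\right) \left(p + p\right) = \left(-1 + p\right) 2 p = 2 p \left(-1 + p\right)$)
$A{\left(Q \right)} = 2 \left(Q + 2 Q^{2}\right) \left(-1 + Q + 2 Q^{2}\right)$ ($A{\left(Q \right)} = 2 \left(\left(Q^{2} + Q Q\right) + Q\right) \left(-1 + \left(\left(Q^{2} + Q Q\right) + Q\right)\right) = 2 \left(\left(Q^{2} + Q^{2}\right) + Q\right) \left(-1 + \left(\left(Q^{2} + Q^{2}\right) + Q\right)\right) = 2 \left(2 Q^{2} + Q\right) \left(-1 + \left(2 Q^{2} + Q\right)\right) = 2 \left(Q + 2 Q^{2}\right) \left(-1 + \left(Q + 2 Q^{2}\right)\right) = 2 \left(Q + 2 Q^{2}\right) \left(-1 + Q + 2 Q^{2}\right)$)
$7067 f{\left(A{\left(3 \right)},1 \right)} = 7067 \left(4 + 1 \cdot 2 \cdot 3 \left(1 + 2 \cdot 3\right) \left(-1 + 3 \left(1 + 2 \cdot 3\right)\right)\right) = 7067 \left(4 + 1 \cdot 2 \cdot 3 \left(1 + 6\right) \left(-1 + 3 \left(1 + 6\right)\right)\right) = 7067 \left(4 + 1 \cdot 2 \cdot 3 \cdot 7 \left(-1 + 3 \cdot 7\right)\right) = 7067 \left(4 + 1 \cdot 2 \cdot 3 \cdot 7 \left(-1 + 21\right)\right) = 7067 \left(4 + 1 \cdot 2 \cdot 3 \cdot 7 \cdot 20\right) = 7067 \left(4 + 1 \cdot 840\right) = 7067 \left(4 + 840\right) = 7067 \cdot 844 = 5964548$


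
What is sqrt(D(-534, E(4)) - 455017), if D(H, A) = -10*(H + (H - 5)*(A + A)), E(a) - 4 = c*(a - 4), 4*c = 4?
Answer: 3*I*sqrt(45173) ≈ 637.62*I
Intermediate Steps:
c = 1 (c = (1/4)*4 = 1)
E(a) = a (E(a) = 4 + 1*(a - 4) = 4 + 1*(-4 + a) = 4 + (-4 + a) = a)
D(H, A) = -10*H - 20*A*(-5 + H) (D(H, A) = -10*(H + (-5 + H)*(2*A)) = -10*(H + 2*A*(-5 + H)) = -10*H - 20*A*(-5 + H))
sqrt(D(-534, E(4)) - 455017) = sqrt((-10*(-534) + 100*4 - 20*4*(-534)) - 455017) = sqrt((5340 + 400 + 42720) - 455017) = sqrt(48460 - 455017) = sqrt(-406557) = 3*I*sqrt(45173)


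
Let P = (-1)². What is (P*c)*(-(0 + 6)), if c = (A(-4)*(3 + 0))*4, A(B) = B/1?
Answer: 288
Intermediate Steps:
A(B) = B (A(B) = B*1 = B)
P = 1
c = -48 (c = -4*(3 + 0)*4 = -4*3*4 = -12*4 = -48)
(P*c)*(-(0 + 6)) = (1*(-48))*(-(0 + 6)) = -(-48)*6 = -48*(-6) = 288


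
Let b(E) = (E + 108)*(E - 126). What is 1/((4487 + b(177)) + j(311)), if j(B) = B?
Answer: 1/19333 ≈ 5.1725e-5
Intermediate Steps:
b(E) = (-126 + E)*(108 + E) (b(E) = (108 + E)*(-126 + E) = (-126 + E)*(108 + E))
1/((4487 + b(177)) + j(311)) = 1/((4487 + (-13608 + 177² - 18*177)) + 311) = 1/((4487 + (-13608 + 31329 - 3186)) + 311) = 1/((4487 + 14535) + 311) = 1/(19022 + 311) = 1/19333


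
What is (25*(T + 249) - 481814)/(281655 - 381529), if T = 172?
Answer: 471289/99874 ≈ 4.7188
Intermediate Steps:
(25*(T + 249) - 481814)/(281655 - 381529) = (25*(172 + 249) - 481814)/(281655 - 381529) = (25*421 - 481814)/(-99874) = (10525 - 481814)*(-1/99874) = -471289*(-1/99874) = 471289/99874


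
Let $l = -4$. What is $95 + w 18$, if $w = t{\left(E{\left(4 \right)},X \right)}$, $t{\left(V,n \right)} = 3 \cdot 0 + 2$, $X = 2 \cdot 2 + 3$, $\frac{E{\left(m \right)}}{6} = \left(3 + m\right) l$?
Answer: $131$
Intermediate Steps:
$E{\left(m \right)} = -72 - 24 m$ ($E{\left(m \right)} = 6 \left(3 + m\right) \left(-4\right) = 6 \left(-12 - 4 m\right) = -72 - 24 m$)
$X = 7$ ($X = 4 + 3 = 7$)
$t{\left(V,n \right)} = 2$ ($t{\left(V,n \right)} = 0 + 2 = 2$)
$w = 2$
$95 + w 18 = 95 + 2 \cdot 18 = 95 + 36 = 131$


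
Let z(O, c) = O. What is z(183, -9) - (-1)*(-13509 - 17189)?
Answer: -30515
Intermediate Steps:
z(183, -9) - (-1)*(-13509 - 17189) = 183 - (-1)*(-13509 - 17189) = 183 - (-1)*(-30698) = 183 - 1*30698 = 183 - 30698 = -30515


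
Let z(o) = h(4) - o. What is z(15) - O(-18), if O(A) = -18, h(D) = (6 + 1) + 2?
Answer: 12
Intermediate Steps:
h(D) = 9 (h(D) = 7 + 2 = 9)
z(o) = 9 - o
z(15) - O(-18) = (9 - 1*15) - 1*(-18) = (9 - 15) + 18 = -6 + 18 = 12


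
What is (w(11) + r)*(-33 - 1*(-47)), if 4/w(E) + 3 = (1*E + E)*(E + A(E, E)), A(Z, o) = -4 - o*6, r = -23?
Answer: -418978/1301 ≈ -322.04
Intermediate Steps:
A(Z, o) = -4 - 6*o
w(E) = 4/(-3 + 2*E*(-4 - 5*E)) (w(E) = 4/(-3 + (1*E + E)*(E + (-4 - 6*E))) = 4/(-3 + (E + E)*(-4 - 5*E)) = 4/(-3 + (2*E)*(-4 - 5*E)) = 4/(-3 + 2*E*(-4 - 5*E)))
(w(11) + r)*(-33 - 1*(-47)) = (-4/(3 + 8*11 + 10*11²) - 23)*(-33 - 1*(-47)) = (-4/(3 + 88 + 10*121) - 23)*(-33 + 47) = (-4/(3 + 88 + 1210) - 23)*14 = (-4/1301 - 23)*14 = -29927/1301*14 = -418978/1301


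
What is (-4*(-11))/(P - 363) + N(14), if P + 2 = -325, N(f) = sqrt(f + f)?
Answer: -22/345 + 2*sqrt(7) ≈ 5.2277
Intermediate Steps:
N(f) = sqrt(2)*sqrt(f) (N(f) = sqrt(2*f) = sqrt(2)*sqrt(f))
P = -327 (P = -2 - 325 = -327)
(-4*(-11))/(P - 363) + N(14) = (-4*(-11))/(-327 - 363) + sqrt(2)*sqrt(14) = 44/(-690) + 2*sqrt(7) = 44*(-1/690) + 2*sqrt(7) = -22/345 + 2*sqrt(7)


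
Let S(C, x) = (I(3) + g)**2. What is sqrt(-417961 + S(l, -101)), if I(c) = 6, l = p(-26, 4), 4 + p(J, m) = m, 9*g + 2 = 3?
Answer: 2*I*sqrt(8462954)/9 ≈ 646.47*I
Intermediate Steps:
g = 1/9 (g = -2/9 + (1/9)*3 = -2/9 + 1/3 = 1/9 ≈ 0.11111)
p(J, m) = -4 + m
l = 0 (l = -4 + 4 = 0)
S(C, x) = 3025/81 (S(C, x) = (6 + 1/9)**2 = (55/9)**2 = 3025/81)
sqrt(-417961 + S(l, -101)) = sqrt(-417961 + 3025/81) = sqrt(-33851816/81) = 2*I*sqrt(8462954)/9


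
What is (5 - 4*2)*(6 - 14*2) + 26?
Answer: 92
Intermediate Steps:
(5 - 4*2)*(6 - 14*2) + 26 = (5 - 8)*(6 - 1*28) + 26 = -3*(6 - 28) + 26 = -3*(-22) + 26 = 66 + 26 = 92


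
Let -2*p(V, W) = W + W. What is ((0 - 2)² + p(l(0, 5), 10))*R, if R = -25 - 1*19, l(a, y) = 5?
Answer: 264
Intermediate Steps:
p(V, W) = -W (p(V, W) = -(W + W)/2 = -W)
R = -44 (R = -25 - 19 = -44)
((0 - 2)² + p(l(0, 5), 10))*R = ((0 - 2)² - 1*10)*(-44) = ((-2)² - 10)*(-44) = (4 - 10)*(-44) = -6*(-44) = 264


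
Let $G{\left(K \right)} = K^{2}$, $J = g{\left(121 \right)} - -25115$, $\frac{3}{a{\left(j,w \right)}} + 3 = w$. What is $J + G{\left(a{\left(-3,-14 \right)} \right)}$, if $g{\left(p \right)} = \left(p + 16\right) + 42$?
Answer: $\frac{7309975}{289} \approx 25294.0$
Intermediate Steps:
$g{\left(p \right)} = 58 + p$ ($g{\left(p \right)} = \left(16 + p\right) + 42 = 58 + p$)
$a{\left(j,w \right)} = \frac{3}{-3 + w}$
$J = 25294$ ($J = \left(58 + 121\right) - -25115 = 179 + 25115 = 25294$)
$J + G{\left(a{\left(-3,-14 \right)} \right)} = 25294 + \left(\frac{3}{-3 - 14}\right)^{2} = 25294 + \left(\frac{3}{-17}\right)^{2} = 25294 + \left(3 \left(- \frac{1}{17}\right)\right)^{2} = 25294 + \left(- \frac{3}{17}\right)^{2} = 25294 + \frac{9}{289} = \frac{7309975}{289}$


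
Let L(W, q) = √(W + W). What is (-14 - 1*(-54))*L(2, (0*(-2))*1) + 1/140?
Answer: 11201/140 ≈ 80.007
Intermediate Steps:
L(W, q) = √2*√W (L(W, q) = √(2*W) = √2*√W)
(-14 - 1*(-54))*L(2, (0*(-2))*1) + 1/140 = (-14 - 1*(-54))*(√2*√2) + 1/140 = (-14 + 54)*2 + 1/140 = 40*2 + 1/140 = 80 + 1/140 = 11201/140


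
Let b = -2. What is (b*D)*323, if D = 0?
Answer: 0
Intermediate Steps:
(b*D)*323 = -2*0*323 = 0*323 = 0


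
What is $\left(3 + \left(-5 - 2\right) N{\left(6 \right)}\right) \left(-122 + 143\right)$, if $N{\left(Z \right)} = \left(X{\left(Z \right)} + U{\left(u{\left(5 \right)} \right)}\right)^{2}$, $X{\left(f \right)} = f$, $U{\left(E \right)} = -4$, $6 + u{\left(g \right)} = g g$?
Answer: $-525$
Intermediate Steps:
$u{\left(g \right)} = -6 + g^{2}$ ($u{\left(g \right)} = -6 + g g = -6 + g^{2}$)
$N{\left(Z \right)} = \left(-4 + Z\right)^{2}$ ($N{\left(Z \right)} = \left(Z - 4\right)^{2} = \left(-4 + Z\right)^{2}$)
$\left(3 + \left(-5 - 2\right) N{\left(6 \right)}\right) \left(-122 + 143\right) = \left(3 + \left(-5 - 2\right) \left(-4 + 6\right)^{2}\right) \left(-122 + 143\right) = \left(3 + \left(-5 - 2\right) 2^{2}\right) 21 = \left(3 - 28\right) 21 = \left(-25\right) 21 = -525$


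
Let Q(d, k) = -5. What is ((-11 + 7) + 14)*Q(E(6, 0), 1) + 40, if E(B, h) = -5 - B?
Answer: -10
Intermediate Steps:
((-11 + 7) + 14)*Q(E(6, 0), 1) + 40 = ((-11 + 7) + 14)*(-5) + 40 = (-4 + 14)*(-5) + 40 = 10*(-5) + 40 = -50 + 40 = -10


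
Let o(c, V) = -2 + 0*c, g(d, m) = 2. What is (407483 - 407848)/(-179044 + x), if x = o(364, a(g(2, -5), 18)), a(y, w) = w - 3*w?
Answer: 365/179046 ≈ 0.0020386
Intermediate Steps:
a(y, w) = -2*w
o(c, V) = -2 (o(c, V) = -2 + 0 = -2)
x = -2
(407483 - 407848)/(-179044 + x) = (407483 - 407848)/(-179044 - 2) = -365/(-179046) = -365*(-1/179046) = 365/179046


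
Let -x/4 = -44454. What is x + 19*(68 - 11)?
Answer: 178899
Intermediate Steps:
x = 177816 (x = -4*(-44454) = 177816)
x + 19*(68 - 11) = 177816 + 19*(68 - 11) = 177816 + 19*57 = 177816 + 1083 = 178899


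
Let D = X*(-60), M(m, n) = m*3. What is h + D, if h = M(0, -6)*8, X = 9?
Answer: -540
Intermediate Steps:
M(m, n) = 3*m
D = -540 (D = 9*(-60) = -540)
h = 0 (h = (3*0)*8 = 0*8 = 0)
h + D = 0 - 540 = -540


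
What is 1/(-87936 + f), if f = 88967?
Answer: 1/1031 ≈ 0.00096993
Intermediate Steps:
1/(-87936 + f) = 1/(-87936 + 88967) = 1/1031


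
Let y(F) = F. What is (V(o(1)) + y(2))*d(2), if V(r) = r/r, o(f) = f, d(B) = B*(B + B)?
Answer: 24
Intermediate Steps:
d(B) = 2*B**2 (d(B) = B*(2*B) = 2*B**2)
V(r) = 1
(V(o(1)) + y(2))*d(2) = (1 + 2)*(2*2**2) = 3*(2*4) = 3*8 = 24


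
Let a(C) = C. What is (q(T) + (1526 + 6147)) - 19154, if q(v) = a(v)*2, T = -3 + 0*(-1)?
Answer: -11487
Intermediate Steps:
T = -3 (T = -3 + 0 = -3)
q(v) = 2*v (q(v) = v*2 = 2*v)
(q(T) + (1526 + 6147)) - 19154 = (2*(-3) + (1526 + 6147)) - 19154 = (-6 + 7673) - 19154 = 7667 - 19154 = -11487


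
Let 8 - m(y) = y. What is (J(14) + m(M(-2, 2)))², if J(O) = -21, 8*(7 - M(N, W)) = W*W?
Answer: 1521/4 ≈ 380.25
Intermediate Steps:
M(N, W) = 7 - W²/8 (M(N, W) = 7 - W*W/8 = 7 - W²/8)
m(y) = 8 - y
(J(14) + m(M(-2, 2)))² = (-21 + (8 - (7 - ⅛*2²)))² = (-21 + (8 - (7 - ⅛*4)))² = (-21 + (8 - (7 - ½)))² = (-21 + (8 - 1*13/2))² = (-21 + (8 - 13/2))² = (-21 + 3/2)² = (-39/2)² = 1521/4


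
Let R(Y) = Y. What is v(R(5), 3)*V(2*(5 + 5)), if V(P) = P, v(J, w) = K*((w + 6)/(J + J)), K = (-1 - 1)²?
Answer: 72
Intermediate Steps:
K = 4 (K = (-2)² = 4)
v(J, w) = 2*(6 + w)/J (v(J, w) = 4*((w + 6)/(J + J)) = 4*((6 + w)/((2*J))) = 4*((6 + w)*(1/(2*J))) = 4*((6 + w)/(2*J)) = 2*(6 + w)/J)
v(R(5), 3)*V(2*(5 + 5)) = (2*(6 + 3)/5)*(2*(5 + 5)) = (2*(⅕)*9)*(2*10) = (18/5)*20 = 72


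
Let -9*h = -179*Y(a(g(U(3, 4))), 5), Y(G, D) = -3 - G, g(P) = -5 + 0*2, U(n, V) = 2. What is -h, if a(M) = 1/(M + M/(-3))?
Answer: 537/10 ≈ 53.700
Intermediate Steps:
g(P) = -5 (g(P) = -5 + 0 = -5)
a(M) = 3/(2*M) (a(M) = 1/(M + M*(-⅓)) = 1/(M - M/3) = 1/(2*M/3) = 3/(2*M))
h = -537/10 (h = -(-179)*(-3 - 3/(2*(-5)))/9 = -(-179)*(-3 - 3*(-1)/(2*5))/9 = -(-179)*(-3 - 1*(-3/10))/9 = -(-179)*(-3 + 3/10)/9 = -(-179)*(-27)/(9*10) = -⅑*4833/10 = -537/10 ≈ -53.700)
-h = -1*(-537/10) = 537/10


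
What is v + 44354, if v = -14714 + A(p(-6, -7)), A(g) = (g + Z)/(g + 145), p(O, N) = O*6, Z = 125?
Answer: 3230849/109 ≈ 29641.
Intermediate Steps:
p(O, N) = 6*O
A(g) = (125 + g)/(145 + g) (A(g) = (g + 125)/(g + 145) = (125 + g)/(145 + g))
v = -1603737/109 (v = -14714 + (125 + 6*(-6))/(145 + 6*(-6)) = -14714 + (125 - 36)/(145 - 36) = -14714 + 89/109 = -1603737/109 ≈ -14713.)
v + 44354 = -1603737/109 + 44354 = 3230849/109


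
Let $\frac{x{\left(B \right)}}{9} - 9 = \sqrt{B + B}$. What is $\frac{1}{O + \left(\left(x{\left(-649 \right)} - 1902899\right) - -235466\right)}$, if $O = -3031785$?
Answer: $- \frac{1566379}{7360629549969} - \frac{i \sqrt{1298}}{2453543183323} \approx -2.128 \cdot 10^{-7} - 1.4684 \cdot 10^{-11} i$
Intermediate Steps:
$x{\left(B \right)} = 81 + 9 \sqrt{2} \sqrt{B}$ ($x{\left(B \right)} = 81 + 9 \sqrt{B + B} = 81 + 9 \sqrt{2 B} = 81 + 9 \sqrt{2} \sqrt{B}$)
$\frac{1}{O + \left(\left(x{\left(-649 \right)} - 1902899\right) - -235466\right)} = \frac{1}{-3031785 - \left(1667352 - 9 \sqrt{2} \sqrt{-649}\right)} = \frac{1}{-3031785 - \left(1667352 - 9 \sqrt{2} i \sqrt{649}\right)} = \frac{1}{-3031785 - \left(1667352 - 9 i \sqrt{1298}\right)} = \frac{1}{-4699137 + 9 i \sqrt{1298}}$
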